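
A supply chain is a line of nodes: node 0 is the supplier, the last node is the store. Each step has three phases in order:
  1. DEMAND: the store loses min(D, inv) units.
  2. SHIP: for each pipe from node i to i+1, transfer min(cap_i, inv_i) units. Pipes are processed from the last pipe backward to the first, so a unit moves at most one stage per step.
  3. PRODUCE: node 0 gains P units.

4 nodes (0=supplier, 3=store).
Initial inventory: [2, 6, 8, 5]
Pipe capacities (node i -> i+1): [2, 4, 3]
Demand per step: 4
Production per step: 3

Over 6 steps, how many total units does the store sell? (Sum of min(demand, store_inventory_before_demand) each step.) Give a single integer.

Step 1: sold=4 (running total=4) -> [3 4 9 4]
Step 2: sold=4 (running total=8) -> [4 2 10 3]
Step 3: sold=3 (running total=11) -> [5 2 9 3]
Step 4: sold=3 (running total=14) -> [6 2 8 3]
Step 5: sold=3 (running total=17) -> [7 2 7 3]
Step 6: sold=3 (running total=20) -> [8 2 6 3]

Answer: 20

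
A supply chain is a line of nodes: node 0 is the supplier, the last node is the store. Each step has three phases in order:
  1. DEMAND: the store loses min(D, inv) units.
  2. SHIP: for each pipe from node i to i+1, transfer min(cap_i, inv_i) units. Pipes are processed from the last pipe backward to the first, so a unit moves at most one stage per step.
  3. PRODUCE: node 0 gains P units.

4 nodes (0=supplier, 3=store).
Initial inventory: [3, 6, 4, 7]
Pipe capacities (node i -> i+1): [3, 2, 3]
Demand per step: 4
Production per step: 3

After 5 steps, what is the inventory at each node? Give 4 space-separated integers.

Step 1: demand=4,sold=4 ship[2->3]=3 ship[1->2]=2 ship[0->1]=3 prod=3 -> inv=[3 7 3 6]
Step 2: demand=4,sold=4 ship[2->3]=3 ship[1->2]=2 ship[0->1]=3 prod=3 -> inv=[3 8 2 5]
Step 3: demand=4,sold=4 ship[2->3]=2 ship[1->2]=2 ship[0->1]=3 prod=3 -> inv=[3 9 2 3]
Step 4: demand=4,sold=3 ship[2->3]=2 ship[1->2]=2 ship[0->1]=3 prod=3 -> inv=[3 10 2 2]
Step 5: demand=4,sold=2 ship[2->3]=2 ship[1->2]=2 ship[0->1]=3 prod=3 -> inv=[3 11 2 2]

3 11 2 2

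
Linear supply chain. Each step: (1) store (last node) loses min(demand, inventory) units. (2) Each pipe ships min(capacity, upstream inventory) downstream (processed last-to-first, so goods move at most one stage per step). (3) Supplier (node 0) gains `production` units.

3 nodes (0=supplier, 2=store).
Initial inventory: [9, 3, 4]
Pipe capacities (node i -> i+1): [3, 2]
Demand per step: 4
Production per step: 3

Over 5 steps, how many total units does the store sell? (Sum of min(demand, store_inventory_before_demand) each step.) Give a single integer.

Answer: 12

Derivation:
Step 1: sold=4 (running total=4) -> [9 4 2]
Step 2: sold=2 (running total=6) -> [9 5 2]
Step 3: sold=2 (running total=8) -> [9 6 2]
Step 4: sold=2 (running total=10) -> [9 7 2]
Step 5: sold=2 (running total=12) -> [9 8 2]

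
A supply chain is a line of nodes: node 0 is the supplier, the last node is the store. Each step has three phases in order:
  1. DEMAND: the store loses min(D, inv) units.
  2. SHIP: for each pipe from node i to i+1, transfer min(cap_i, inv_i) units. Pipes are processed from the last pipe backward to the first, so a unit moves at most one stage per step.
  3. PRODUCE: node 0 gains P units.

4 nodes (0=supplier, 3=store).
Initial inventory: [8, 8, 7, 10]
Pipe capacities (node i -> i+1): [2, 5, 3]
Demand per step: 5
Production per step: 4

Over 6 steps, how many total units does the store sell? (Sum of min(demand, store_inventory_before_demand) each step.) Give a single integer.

Step 1: sold=5 (running total=5) -> [10 5 9 8]
Step 2: sold=5 (running total=10) -> [12 2 11 6]
Step 3: sold=5 (running total=15) -> [14 2 10 4]
Step 4: sold=4 (running total=19) -> [16 2 9 3]
Step 5: sold=3 (running total=22) -> [18 2 8 3]
Step 6: sold=3 (running total=25) -> [20 2 7 3]

Answer: 25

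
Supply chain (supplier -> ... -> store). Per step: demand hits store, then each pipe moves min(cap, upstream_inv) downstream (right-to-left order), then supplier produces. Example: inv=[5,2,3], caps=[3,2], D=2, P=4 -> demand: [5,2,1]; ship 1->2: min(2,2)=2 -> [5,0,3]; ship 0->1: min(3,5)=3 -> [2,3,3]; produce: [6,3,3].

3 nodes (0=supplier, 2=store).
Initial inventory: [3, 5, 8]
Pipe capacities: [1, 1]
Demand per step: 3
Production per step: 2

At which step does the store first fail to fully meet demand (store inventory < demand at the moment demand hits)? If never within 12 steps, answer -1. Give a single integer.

Step 1: demand=3,sold=3 ship[1->2]=1 ship[0->1]=1 prod=2 -> [4 5 6]
Step 2: demand=3,sold=3 ship[1->2]=1 ship[0->1]=1 prod=2 -> [5 5 4]
Step 3: demand=3,sold=3 ship[1->2]=1 ship[0->1]=1 prod=2 -> [6 5 2]
Step 4: demand=3,sold=2 ship[1->2]=1 ship[0->1]=1 prod=2 -> [7 5 1]
Step 5: demand=3,sold=1 ship[1->2]=1 ship[0->1]=1 prod=2 -> [8 5 1]
Step 6: demand=3,sold=1 ship[1->2]=1 ship[0->1]=1 prod=2 -> [9 5 1]
Step 7: demand=3,sold=1 ship[1->2]=1 ship[0->1]=1 prod=2 -> [10 5 1]
Step 8: demand=3,sold=1 ship[1->2]=1 ship[0->1]=1 prod=2 -> [11 5 1]
Step 9: demand=3,sold=1 ship[1->2]=1 ship[0->1]=1 prod=2 -> [12 5 1]
Step 10: demand=3,sold=1 ship[1->2]=1 ship[0->1]=1 prod=2 -> [13 5 1]
Step 11: demand=3,sold=1 ship[1->2]=1 ship[0->1]=1 prod=2 -> [14 5 1]
Step 12: demand=3,sold=1 ship[1->2]=1 ship[0->1]=1 prod=2 -> [15 5 1]
First stockout at step 4

4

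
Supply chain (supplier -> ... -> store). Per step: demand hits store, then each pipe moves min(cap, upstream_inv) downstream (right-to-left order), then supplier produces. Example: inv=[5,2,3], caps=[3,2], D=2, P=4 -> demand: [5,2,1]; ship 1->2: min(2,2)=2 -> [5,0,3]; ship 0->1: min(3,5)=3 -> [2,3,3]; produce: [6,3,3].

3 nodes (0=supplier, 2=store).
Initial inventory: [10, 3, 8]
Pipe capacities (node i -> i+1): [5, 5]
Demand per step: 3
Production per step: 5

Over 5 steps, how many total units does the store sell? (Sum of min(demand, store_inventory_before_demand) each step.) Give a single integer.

Answer: 15

Derivation:
Step 1: sold=3 (running total=3) -> [10 5 8]
Step 2: sold=3 (running total=6) -> [10 5 10]
Step 3: sold=3 (running total=9) -> [10 5 12]
Step 4: sold=3 (running total=12) -> [10 5 14]
Step 5: sold=3 (running total=15) -> [10 5 16]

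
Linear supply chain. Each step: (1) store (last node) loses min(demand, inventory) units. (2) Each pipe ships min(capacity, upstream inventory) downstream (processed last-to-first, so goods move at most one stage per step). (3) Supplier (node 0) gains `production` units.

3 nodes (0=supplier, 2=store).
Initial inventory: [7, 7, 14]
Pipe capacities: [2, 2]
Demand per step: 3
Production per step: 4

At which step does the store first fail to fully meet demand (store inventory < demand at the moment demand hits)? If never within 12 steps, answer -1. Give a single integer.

Step 1: demand=3,sold=3 ship[1->2]=2 ship[0->1]=2 prod=4 -> [9 7 13]
Step 2: demand=3,sold=3 ship[1->2]=2 ship[0->1]=2 prod=4 -> [11 7 12]
Step 3: demand=3,sold=3 ship[1->2]=2 ship[0->1]=2 prod=4 -> [13 7 11]
Step 4: demand=3,sold=3 ship[1->2]=2 ship[0->1]=2 prod=4 -> [15 7 10]
Step 5: demand=3,sold=3 ship[1->2]=2 ship[0->1]=2 prod=4 -> [17 7 9]
Step 6: demand=3,sold=3 ship[1->2]=2 ship[0->1]=2 prod=4 -> [19 7 8]
Step 7: demand=3,sold=3 ship[1->2]=2 ship[0->1]=2 prod=4 -> [21 7 7]
Step 8: demand=3,sold=3 ship[1->2]=2 ship[0->1]=2 prod=4 -> [23 7 6]
Step 9: demand=3,sold=3 ship[1->2]=2 ship[0->1]=2 prod=4 -> [25 7 5]
Step 10: demand=3,sold=3 ship[1->2]=2 ship[0->1]=2 prod=4 -> [27 7 4]
Step 11: demand=3,sold=3 ship[1->2]=2 ship[0->1]=2 prod=4 -> [29 7 3]
Step 12: demand=3,sold=3 ship[1->2]=2 ship[0->1]=2 prod=4 -> [31 7 2]
No stockout in 12 steps

-1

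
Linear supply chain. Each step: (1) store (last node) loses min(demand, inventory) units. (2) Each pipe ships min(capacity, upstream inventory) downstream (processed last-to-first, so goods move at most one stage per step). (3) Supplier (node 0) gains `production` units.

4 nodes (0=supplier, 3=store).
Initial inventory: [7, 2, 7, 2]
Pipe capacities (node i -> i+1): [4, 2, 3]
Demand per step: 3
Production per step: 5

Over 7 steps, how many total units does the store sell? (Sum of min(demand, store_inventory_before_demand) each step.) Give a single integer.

Step 1: sold=2 (running total=2) -> [8 4 6 3]
Step 2: sold=3 (running total=5) -> [9 6 5 3]
Step 3: sold=3 (running total=8) -> [10 8 4 3]
Step 4: sold=3 (running total=11) -> [11 10 3 3]
Step 5: sold=3 (running total=14) -> [12 12 2 3]
Step 6: sold=3 (running total=17) -> [13 14 2 2]
Step 7: sold=2 (running total=19) -> [14 16 2 2]

Answer: 19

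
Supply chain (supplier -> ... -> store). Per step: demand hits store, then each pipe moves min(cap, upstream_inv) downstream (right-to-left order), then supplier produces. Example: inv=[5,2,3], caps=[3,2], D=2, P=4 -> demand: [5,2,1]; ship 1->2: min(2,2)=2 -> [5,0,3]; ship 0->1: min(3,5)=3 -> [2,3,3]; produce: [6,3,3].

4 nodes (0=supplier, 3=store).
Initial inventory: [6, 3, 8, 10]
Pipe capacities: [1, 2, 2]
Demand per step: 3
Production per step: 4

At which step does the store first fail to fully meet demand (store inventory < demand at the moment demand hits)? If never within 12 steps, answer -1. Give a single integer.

Step 1: demand=3,sold=3 ship[2->3]=2 ship[1->2]=2 ship[0->1]=1 prod=4 -> [9 2 8 9]
Step 2: demand=3,sold=3 ship[2->3]=2 ship[1->2]=2 ship[0->1]=1 prod=4 -> [12 1 8 8]
Step 3: demand=3,sold=3 ship[2->3]=2 ship[1->2]=1 ship[0->1]=1 prod=4 -> [15 1 7 7]
Step 4: demand=3,sold=3 ship[2->3]=2 ship[1->2]=1 ship[0->1]=1 prod=4 -> [18 1 6 6]
Step 5: demand=3,sold=3 ship[2->3]=2 ship[1->2]=1 ship[0->1]=1 prod=4 -> [21 1 5 5]
Step 6: demand=3,sold=3 ship[2->3]=2 ship[1->2]=1 ship[0->1]=1 prod=4 -> [24 1 4 4]
Step 7: demand=3,sold=3 ship[2->3]=2 ship[1->2]=1 ship[0->1]=1 prod=4 -> [27 1 3 3]
Step 8: demand=3,sold=3 ship[2->3]=2 ship[1->2]=1 ship[0->1]=1 prod=4 -> [30 1 2 2]
Step 9: demand=3,sold=2 ship[2->3]=2 ship[1->2]=1 ship[0->1]=1 prod=4 -> [33 1 1 2]
Step 10: demand=3,sold=2 ship[2->3]=1 ship[1->2]=1 ship[0->1]=1 prod=4 -> [36 1 1 1]
Step 11: demand=3,sold=1 ship[2->3]=1 ship[1->2]=1 ship[0->1]=1 prod=4 -> [39 1 1 1]
Step 12: demand=3,sold=1 ship[2->3]=1 ship[1->2]=1 ship[0->1]=1 prod=4 -> [42 1 1 1]
First stockout at step 9

9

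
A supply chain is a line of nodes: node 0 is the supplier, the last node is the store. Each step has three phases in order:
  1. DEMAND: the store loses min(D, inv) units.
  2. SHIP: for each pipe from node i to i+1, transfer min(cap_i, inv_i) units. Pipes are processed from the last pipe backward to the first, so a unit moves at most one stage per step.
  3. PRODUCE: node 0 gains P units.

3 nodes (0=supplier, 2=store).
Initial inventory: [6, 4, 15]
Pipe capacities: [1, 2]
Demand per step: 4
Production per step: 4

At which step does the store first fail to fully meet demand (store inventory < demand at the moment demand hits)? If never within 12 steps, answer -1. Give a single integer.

Step 1: demand=4,sold=4 ship[1->2]=2 ship[0->1]=1 prod=4 -> [9 3 13]
Step 2: demand=4,sold=4 ship[1->2]=2 ship[0->1]=1 prod=4 -> [12 2 11]
Step 3: demand=4,sold=4 ship[1->2]=2 ship[0->1]=1 prod=4 -> [15 1 9]
Step 4: demand=4,sold=4 ship[1->2]=1 ship[0->1]=1 prod=4 -> [18 1 6]
Step 5: demand=4,sold=4 ship[1->2]=1 ship[0->1]=1 prod=4 -> [21 1 3]
Step 6: demand=4,sold=3 ship[1->2]=1 ship[0->1]=1 prod=4 -> [24 1 1]
Step 7: demand=4,sold=1 ship[1->2]=1 ship[0->1]=1 prod=4 -> [27 1 1]
Step 8: demand=4,sold=1 ship[1->2]=1 ship[0->1]=1 prod=4 -> [30 1 1]
Step 9: demand=4,sold=1 ship[1->2]=1 ship[0->1]=1 prod=4 -> [33 1 1]
Step 10: demand=4,sold=1 ship[1->2]=1 ship[0->1]=1 prod=4 -> [36 1 1]
Step 11: demand=4,sold=1 ship[1->2]=1 ship[0->1]=1 prod=4 -> [39 1 1]
Step 12: demand=4,sold=1 ship[1->2]=1 ship[0->1]=1 prod=4 -> [42 1 1]
First stockout at step 6

6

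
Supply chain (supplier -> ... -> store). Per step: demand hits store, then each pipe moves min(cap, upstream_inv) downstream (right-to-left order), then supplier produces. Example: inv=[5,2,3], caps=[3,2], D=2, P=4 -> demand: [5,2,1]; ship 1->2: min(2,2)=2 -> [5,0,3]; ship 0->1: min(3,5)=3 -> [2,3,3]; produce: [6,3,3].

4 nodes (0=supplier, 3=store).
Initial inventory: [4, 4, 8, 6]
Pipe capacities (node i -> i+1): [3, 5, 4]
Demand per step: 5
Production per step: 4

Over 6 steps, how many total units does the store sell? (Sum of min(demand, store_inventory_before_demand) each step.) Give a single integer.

Answer: 26

Derivation:
Step 1: sold=5 (running total=5) -> [5 3 8 5]
Step 2: sold=5 (running total=10) -> [6 3 7 4]
Step 3: sold=4 (running total=14) -> [7 3 6 4]
Step 4: sold=4 (running total=18) -> [8 3 5 4]
Step 5: sold=4 (running total=22) -> [9 3 4 4]
Step 6: sold=4 (running total=26) -> [10 3 3 4]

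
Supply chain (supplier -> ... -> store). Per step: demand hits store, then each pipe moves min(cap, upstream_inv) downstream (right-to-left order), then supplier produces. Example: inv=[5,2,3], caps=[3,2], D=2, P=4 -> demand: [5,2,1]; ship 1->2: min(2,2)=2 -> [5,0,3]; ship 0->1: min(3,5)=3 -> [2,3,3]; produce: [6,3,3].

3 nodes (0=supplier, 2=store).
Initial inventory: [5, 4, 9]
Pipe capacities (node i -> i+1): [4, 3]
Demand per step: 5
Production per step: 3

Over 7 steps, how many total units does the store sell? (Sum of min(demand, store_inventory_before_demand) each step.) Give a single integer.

Answer: 27

Derivation:
Step 1: sold=5 (running total=5) -> [4 5 7]
Step 2: sold=5 (running total=10) -> [3 6 5]
Step 3: sold=5 (running total=15) -> [3 6 3]
Step 4: sold=3 (running total=18) -> [3 6 3]
Step 5: sold=3 (running total=21) -> [3 6 3]
Step 6: sold=3 (running total=24) -> [3 6 3]
Step 7: sold=3 (running total=27) -> [3 6 3]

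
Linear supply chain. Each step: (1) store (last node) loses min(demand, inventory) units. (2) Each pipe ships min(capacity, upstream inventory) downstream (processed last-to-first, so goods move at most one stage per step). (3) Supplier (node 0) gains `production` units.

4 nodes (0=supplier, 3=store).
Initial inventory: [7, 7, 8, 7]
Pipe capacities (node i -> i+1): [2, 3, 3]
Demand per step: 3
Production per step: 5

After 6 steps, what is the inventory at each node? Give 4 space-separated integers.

Step 1: demand=3,sold=3 ship[2->3]=3 ship[1->2]=3 ship[0->1]=2 prod=5 -> inv=[10 6 8 7]
Step 2: demand=3,sold=3 ship[2->3]=3 ship[1->2]=3 ship[0->1]=2 prod=5 -> inv=[13 5 8 7]
Step 3: demand=3,sold=3 ship[2->3]=3 ship[1->2]=3 ship[0->1]=2 prod=5 -> inv=[16 4 8 7]
Step 4: demand=3,sold=3 ship[2->3]=3 ship[1->2]=3 ship[0->1]=2 prod=5 -> inv=[19 3 8 7]
Step 5: demand=3,sold=3 ship[2->3]=3 ship[1->2]=3 ship[0->1]=2 prod=5 -> inv=[22 2 8 7]
Step 6: demand=3,sold=3 ship[2->3]=3 ship[1->2]=2 ship[0->1]=2 prod=5 -> inv=[25 2 7 7]

25 2 7 7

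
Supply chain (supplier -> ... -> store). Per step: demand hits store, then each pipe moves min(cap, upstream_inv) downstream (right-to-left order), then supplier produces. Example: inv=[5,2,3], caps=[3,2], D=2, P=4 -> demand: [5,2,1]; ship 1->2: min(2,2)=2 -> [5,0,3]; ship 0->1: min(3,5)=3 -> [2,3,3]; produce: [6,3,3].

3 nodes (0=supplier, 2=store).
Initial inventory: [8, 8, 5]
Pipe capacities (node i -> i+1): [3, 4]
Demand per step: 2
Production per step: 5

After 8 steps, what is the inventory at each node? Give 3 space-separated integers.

Step 1: demand=2,sold=2 ship[1->2]=4 ship[0->1]=3 prod=5 -> inv=[10 7 7]
Step 2: demand=2,sold=2 ship[1->2]=4 ship[0->1]=3 prod=5 -> inv=[12 6 9]
Step 3: demand=2,sold=2 ship[1->2]=4 ship[0->1]=3 prod=5 -> inv=[14 5 11]
Step 4: demand=2,sold=2 ship[1->2]=4 ship[0->1]=3 prod=5 -> inv=[16 4 13]
Step 5: demand=2,sold=2 ship[1->2]=4 ship[0->1]=3 prod=5 -> inv=[18 3 15]
Step 6: demand=2,sold=2 ship[1->2]=3 ship[0->1]=3 prod=5 -> inv=[20 3 16]
Step 7: demand=2,sold=2 ship[1->2]=3 ship[0->1]=3 prod=5 -> inv=[22 3 17]
Step 8: demand=2,sold=2 ship[1->2]=3 ship[0->1]=3 prod=5 -> inv=[24 3 18]

24 3 18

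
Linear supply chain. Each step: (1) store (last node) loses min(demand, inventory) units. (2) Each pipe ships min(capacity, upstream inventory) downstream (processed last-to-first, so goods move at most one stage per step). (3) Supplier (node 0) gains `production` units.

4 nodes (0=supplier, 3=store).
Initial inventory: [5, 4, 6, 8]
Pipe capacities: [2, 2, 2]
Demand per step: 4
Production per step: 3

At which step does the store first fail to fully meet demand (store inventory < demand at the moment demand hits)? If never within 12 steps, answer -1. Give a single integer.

Step 1: demand=4,sold=4 ship[2->3]=2 ship[1->2]=2 ship[0->1]=2 prod=3 -> [6 4 6 6]
Step 2: demand=4,sold=4 ship[2->3]=2 ship[1->2]=2 ship[0->1]=2 prod=3 -> [7 4 6 4]
Step 3: demand=4,sold=4 ship[2->3]=2 ship[1->2]=2 ship[0->1]=2 prod=3 -> [8 4 6 2]
Step 4: demand=4,sold=2 ship[2->3]=2 ship[1->2]=2 ship[0->1]=2 prod=3 -> [9 4 6 2]
Step 5: demand=4,sold=2 ship[2->3]=2 ship[1->2]=2 ship[0->1]=2 prod=3 -> [10 4 6 2]
Step 6: demand=4,sold=2 ship[2->3]=2 ship[1->2]=2 ship[0->1]=2 prod=3 -> [11 4 6 2]
Step 7: demand=4,sold=2 ship[2->3]=2 ship[1->2]=2 ship[0->1]=2 prod=3 -> [12 4 6 2]
Step 8: demand=4,sold=2 ship[2->3]=2 ship[1->2]=2 ship[0->1]=2 prod=3 -> [13 4 6 2]
Step 9: demand=4,sold=2 ship[2->3]=2 ship[1->2]=2 ship[0->1]=2 prod=3 -> [14 4 6 2]
Step 10: demand=4,sold=2 ship[2->3]=2 ship[1->2]=2 ship[0->1]=2 prod=3 -> [15 4 6 2]
Step 11: demand=4,sold=2 ship[2->3]=2 ship[1->2]=2 ship[0->1]=2 prod=3 -> [16 4 6 2]
Step 12: demand=4,sold=2 ship[2->3]=2 ship[1->2]=2 ship[0->1]=2 prod=3 -> [17 4 6 2]
First stockout at step 4

4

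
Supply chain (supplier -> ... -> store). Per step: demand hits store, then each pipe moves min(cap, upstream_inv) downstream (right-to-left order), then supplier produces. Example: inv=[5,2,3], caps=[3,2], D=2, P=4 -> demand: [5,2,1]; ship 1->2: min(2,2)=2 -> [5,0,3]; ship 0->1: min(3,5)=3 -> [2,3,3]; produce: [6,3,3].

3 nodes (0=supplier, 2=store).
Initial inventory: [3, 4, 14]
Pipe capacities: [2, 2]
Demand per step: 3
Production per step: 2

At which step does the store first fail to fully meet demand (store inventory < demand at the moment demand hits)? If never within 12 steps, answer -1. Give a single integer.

Step 1: demand=3,sold=3 ship[1->2]=2 ship[0->1]=2 prod=2 -> [3 4 13]
Step 2: demand=3,sold=3 ship[1->2]=2 ship[0->1]=2 prod=2 -> [3 4 12]
Step 3: demand=3,sold=3 ship[1->2]=2 ship[0->1]=2 prod=2 -> [3 4 11]
Step 4: demand=3,sold=3 ship[1->2]=2 ship[0->1]=2 prod=2 -> [3 4 10]
Step 5: demand=3,sold=3 ship[1->2]=2 ship[0->1]=2 prod=2 -> [3 4 9]
Step 6: demand=3,sold=3 ship[1->2]=2 ship[0->1]=2 prod=2 -> [3 4 8]
Step 7: demand=3,sold=3 ship[1->2]=2 ship[0->1]=2 prod=2 -> [3 4 7]
Step 8: demand=3,sold=3 ship[1->2]=2 ship[0->1]=2 prod=2 -> [3 4 6]
Step 9: demand=3,sold=3 ship[1->2]=2 ship[0->1]=2 prod=2 -> [3 4 5]
Step 10: demand=3,sold=3 ship[1->2]=2 ship[0->1]=2 prod=2 -> [3 4 4]
Step 11: demand=3,sold=3 ship[1->2]=2 ship[0->1]=2 prod=2 -> [3 4 3]
Step 12: demand=3,sold=3 ship[1->2]=2 ship[0->1]=2 prod=2 -> [3 4 2]
No stockout in 12 steps

-1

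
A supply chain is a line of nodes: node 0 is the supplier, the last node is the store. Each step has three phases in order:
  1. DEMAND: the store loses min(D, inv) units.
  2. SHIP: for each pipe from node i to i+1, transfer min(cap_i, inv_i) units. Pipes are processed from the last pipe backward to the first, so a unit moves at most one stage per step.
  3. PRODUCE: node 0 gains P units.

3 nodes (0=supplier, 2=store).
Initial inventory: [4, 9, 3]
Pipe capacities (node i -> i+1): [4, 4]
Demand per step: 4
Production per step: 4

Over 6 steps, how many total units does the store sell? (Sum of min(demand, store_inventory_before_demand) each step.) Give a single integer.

Step 1: sold=3 (running total=3) -> [4 9 4]
Step 2: sold=4 (running total=7) -> [4 9 4]
Step 3: sold=4 (running total=11) -> [4 9 4]
Step 4: sold=4 (running total=15) -> [4 9 4]
Step 5: sold=4 (running total=19) -> [4 9 4]
Step 6: sold=4 (running total=23) -> [4 9 4]

Answer: 23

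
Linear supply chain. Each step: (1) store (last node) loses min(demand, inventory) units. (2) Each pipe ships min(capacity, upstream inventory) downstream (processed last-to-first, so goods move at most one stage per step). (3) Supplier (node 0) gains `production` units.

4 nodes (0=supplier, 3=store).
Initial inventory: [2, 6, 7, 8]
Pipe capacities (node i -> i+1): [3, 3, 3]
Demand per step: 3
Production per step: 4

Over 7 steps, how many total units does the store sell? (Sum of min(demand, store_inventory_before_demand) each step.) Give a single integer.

Answer: 21

Derivation:
Step 1: sold=3 (running total=3) -> [4 5 7 8]
Step 2: sold=3 (running total=6) -> [5 5 7 8]
Step 3: sold=3 (running total=9) -> [6 5 7 8]
Step 4: sold=3 (running total=12) -> [7 5 7 8]
Step 5: sold=3 (running total=15) -> [8 5 7 8]
Step 6: sold=3 (running total=18) -> [9 5 7 8]
Step 7: sold=3 (running total=21) -> [10 5 7 8]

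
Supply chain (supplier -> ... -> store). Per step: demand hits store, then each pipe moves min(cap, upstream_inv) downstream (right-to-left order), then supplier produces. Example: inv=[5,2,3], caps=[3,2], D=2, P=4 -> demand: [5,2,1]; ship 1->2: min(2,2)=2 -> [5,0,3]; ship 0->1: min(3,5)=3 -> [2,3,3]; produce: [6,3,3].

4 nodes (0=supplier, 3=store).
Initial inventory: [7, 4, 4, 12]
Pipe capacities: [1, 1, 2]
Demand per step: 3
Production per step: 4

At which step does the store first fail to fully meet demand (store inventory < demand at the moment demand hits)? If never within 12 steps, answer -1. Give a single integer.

Step 1: demand=3,sold=3 ship[2->3]=2 ship[1->2]=1 ship[0->1]=1 prod=4 -> [10 4 3 11]
Step 2: demand=3,sold=3 ship[2->3]=2 ship[1->2]=1 ship[0->1]=1 prod=4 -> [13 4 2 10]
Step 3: demand=3,sold=3 ship[2->3]=2 ship[1->2]=1 ship[0->1]=1 prod=4 -> [16 4 1 9]
Step 4: demand=3,sold=3 ship[2->3]=1 ship[1->2]=1 ship[0->1]=1 prod=4 -> [19 4 1 7]
Step 5: demand=3,sold=3 ship[2->3]=1 ship[1->2]=1 ship[0->1]=1 prod=4 -> [22 4 1 5]
Step 6: demand=3,sold=3 ship[2->3]=1 ship[1->2]=1 ship[0->1]=1 prod=4 -> [25 4 1 3]
Step 7: demand=3,sold=3 ship[2->3]=1 ship[1->2]=1 ship[0->1]=1 prod=4 -> [28 4 1 1]
Step 8: demand=3,sold=1 ship[2->3]=1 ship[1->2]=1 ship[0->1]=1 prod=4 -> [31 4 1 1]
Step 9: demand=3,sold=1 ship[2->3]=1 ship[1->2]=1 ship[0->1]=1 prod=4 -> [34 4 1 1]
Step 10: demand=3,sold=1 ship[2->3]=1 ship[1->2]=1 ship[0->1]=1 prod=4 -> [37 4 1 1]
Step 11: demand=3,sold=1 ship[2->3]=1 ship[1->2]=1 ship[0->1]=1 prod=4 -> [40 4 1 1]
Step 12: demand=3,sold=1 ship[2->3]=1 ship[1->2]=1 ship[0->1]=1 prod=4 -> [43 4 1 1]
First stockout at step 8

8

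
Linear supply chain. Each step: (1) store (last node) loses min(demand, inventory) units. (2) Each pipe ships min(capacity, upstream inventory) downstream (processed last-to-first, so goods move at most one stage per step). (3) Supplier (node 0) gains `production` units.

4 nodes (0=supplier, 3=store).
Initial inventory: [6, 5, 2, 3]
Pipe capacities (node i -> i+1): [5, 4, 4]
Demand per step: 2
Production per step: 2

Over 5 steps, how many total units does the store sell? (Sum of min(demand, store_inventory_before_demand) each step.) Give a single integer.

Step 1: sold=2 (running total=2) -> [3 6 4 3]
Step 2: sold=2 (running total=4) -> [2 5 4 5]
Step 3: sold=2 (running total=6) -> [2 3 4 7]
Step 4: sold=2 (running total=8) -> [2 2 3 9]
Step 5: sold=2 (running total=10) -> [2 2 2 10]

Answer: 10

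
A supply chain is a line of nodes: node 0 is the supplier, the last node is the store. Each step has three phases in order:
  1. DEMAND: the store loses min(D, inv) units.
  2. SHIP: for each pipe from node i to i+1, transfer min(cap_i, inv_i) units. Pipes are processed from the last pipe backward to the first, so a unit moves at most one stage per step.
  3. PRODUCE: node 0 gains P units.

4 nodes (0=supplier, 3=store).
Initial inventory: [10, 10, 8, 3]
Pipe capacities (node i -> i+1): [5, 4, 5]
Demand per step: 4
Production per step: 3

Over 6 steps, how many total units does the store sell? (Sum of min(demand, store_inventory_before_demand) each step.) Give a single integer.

Answer: 23

Derivation:
Step 1: sold=3 (running total=3) -> [8 11 7 5]
Step 2: sold=4 (running total=7) -> [6 12 6 6]
Step 3: sold=4 (running total=11) -> [4 13 5 7]
Step 4: sold=4 (running total=15) -> [3 13 4 8]
Step 5: sold=4 (running total=19) -> [3 12 4 8]
Step 6: sold=4 (running total=23) -> [3 11 4 8]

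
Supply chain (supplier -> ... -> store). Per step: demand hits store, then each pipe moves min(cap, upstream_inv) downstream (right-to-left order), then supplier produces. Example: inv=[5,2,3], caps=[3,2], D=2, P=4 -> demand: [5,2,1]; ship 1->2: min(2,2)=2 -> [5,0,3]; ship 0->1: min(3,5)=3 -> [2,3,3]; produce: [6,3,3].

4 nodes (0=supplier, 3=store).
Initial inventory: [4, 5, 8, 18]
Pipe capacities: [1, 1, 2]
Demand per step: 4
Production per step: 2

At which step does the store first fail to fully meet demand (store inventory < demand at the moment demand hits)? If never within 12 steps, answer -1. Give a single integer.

Step 1: demand=4,sold=4 ship[2->3]=2 ship[1->2]=1 ship[0->1]=1 prod=2 -> [5 5 7 16]
Step 2: demand=4,sold=4 ship[2->3]=2 ship[1->2]=1 ship[0->1]=1 prod=2 -> [6 5 6 14]
Step 3: demand=4,sold=4 ship[2->3]=2 ship[1->2]=1 ship[0->1]=1 prod=2 -> [7 5 5 12]
Step 4: demand=4,sold=4 ship[2->3]=2 ship[1->2]=1 ship[0->1]=1 prod=2 -> [8 5 4 10]
Step 5: demand=4,sold=4 ship[2->3]=2 ship[1->2]=1 ship[0->1]=1 prod=2 -> [9 5 3 8]
Step 6: demand=4,sold=4 ship[2->3]=2 ship[1->2]=1 ship[0->1]=1 prod=2 -> [10 5 2 6]
Step 7: demand=4,sold=4 ship[2->3]=2 ship[1->2]=1 ship[0->1]=1 prod=2 -> [11 5 1 4]
Step 8: demand=4,sold=4 ship[2->3]=1 ship[1->2]=1 ship[0->1]=1 prod=2 -> [12 5 1 1]
Step 9: demand=4,sold=1 ship[2->3]=1 ship[1->2]=1 ship[0->1]=1 prod=2 -> [13 5 1 1]
Step 10: demand=4,sold=1 ship[2->3]=1 ship[1->2]=1 ship[0->1]=1 prod=2 -> [14 5 1 1]
Step 11: demand=4,sold=1 ship[2->3]=1 ship[1->2]=1 ship[0->1]=1 prod=2 -> [15 5 1 1]
Step 12: demand=4,sold=1 ship[2->3]=1 ship[1->2]=1 ship[0->1]=1 prod=2 -> [16 5 1 1]
First stockout at step 9

9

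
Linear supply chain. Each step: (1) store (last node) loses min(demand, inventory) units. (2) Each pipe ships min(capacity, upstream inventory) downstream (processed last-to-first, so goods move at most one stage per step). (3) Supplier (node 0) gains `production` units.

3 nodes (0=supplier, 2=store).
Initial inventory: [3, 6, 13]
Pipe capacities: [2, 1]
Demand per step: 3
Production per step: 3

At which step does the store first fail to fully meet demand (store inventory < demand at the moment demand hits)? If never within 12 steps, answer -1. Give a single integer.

Step 1: demand=3,sold=3 ship[1->2]=1 ship[0->1]=2 prod=3 -> [4 7 11]
Step 2: demand=3,sold=3 ship[1->2]=1 ship[0->1]=2 prod=3 -> [5 8 9]
Step 3: demand=3,sold=3 ship[1->2]=1 ship[0->1]=2 prod=3 -> [6 9 7]
Step 4: demand=3,sold=3 ship[1->2]=1 ship[0->1]=2 prod=3 -> [7 10 5]
Step 5: demand=3,sold=3 ship[1->2]=1 ship[0->1]=2 prod=3 -> [8 11 3]
Step 6: demand=3,sold=3 ship[1->2]=1 ship[0->1]=2 prod=3 -> [9 12 1]
Step 7: demand=3,sold=1 ship[1->2]=1 ship[0->1]=2 prod=3 -> [10 13 1]
Step 8: demand=3,sold=1 ship[1->2]=1 ship[0->1]=2 prod=3 -> [11 14 1]
Step 9: demand=3,sold=1 ship[1->2]=1 ship[0->1]=2 prod=3 -> [12 15 1]
Step 10: demand=3,sold=1 ship[1->2]=1 ship[0->1]=2 prod=3 -> [13 16 1]
Step 11: demand=3,sold=1 ship[1->2]=1 ship[0->1]=2 prod=3 -> [14 17 1]
Step 12: demand=3,sold=1 ship[1->2]=1 ship[0->1]=2 prod=3 -> [15 18 1]
First stockout at step 7

7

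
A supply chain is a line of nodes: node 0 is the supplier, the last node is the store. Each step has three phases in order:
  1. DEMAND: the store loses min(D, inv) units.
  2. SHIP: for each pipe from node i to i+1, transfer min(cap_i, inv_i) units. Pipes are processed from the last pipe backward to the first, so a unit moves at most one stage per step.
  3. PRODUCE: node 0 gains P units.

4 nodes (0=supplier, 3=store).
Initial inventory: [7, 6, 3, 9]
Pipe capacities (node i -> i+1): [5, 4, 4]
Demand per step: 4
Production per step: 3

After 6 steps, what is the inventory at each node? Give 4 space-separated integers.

Step 1: demand=4,sold=4 ship[2->3]=3 ship[1->2]=4 ship[0->1]=5 prod=3 -> inv=[5 7 4 8]
Step 2: demand=4,sold=4 ship[2->3]=4 ship[1->2]=4 ship[0->1]=5 prod=3 -> inv=[3 8 4 8]
Step 3: demand=4,sold=4 ship[2->3]=4 ship[1->2]=4 ship[0->1]=3 prod=3 -> inv=[3 7 4 8]
Step 4: demand=4,sold=4 ship[2->3]=4 ship[1->2]=4 ship[0->1]=3 prod=3 -> inv=[3 6 4 8]
Step 5: demand=4,sold=4 ship[2->3]=4 ship[1->2]=4 ship[0->1]=3 prod=3 -> inv=[3 5 4 8]
Step 6: demand=4,sold=4 ship[2->3]=4 ship[1->2]=4 ship[0->1]=3 prod=3 -> inv=[3 4 4 8]

3 4 4 8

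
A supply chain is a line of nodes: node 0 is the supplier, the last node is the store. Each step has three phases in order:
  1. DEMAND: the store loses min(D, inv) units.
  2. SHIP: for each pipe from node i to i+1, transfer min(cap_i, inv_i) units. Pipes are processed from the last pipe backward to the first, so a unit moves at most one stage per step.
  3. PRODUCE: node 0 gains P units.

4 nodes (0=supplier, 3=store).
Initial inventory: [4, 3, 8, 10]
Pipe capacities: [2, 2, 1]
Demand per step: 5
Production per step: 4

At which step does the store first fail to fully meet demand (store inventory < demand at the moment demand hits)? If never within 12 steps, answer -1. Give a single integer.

Step 1: demand=5,sold=5 ship[2->3]=1 ship[1->2]=2 ship[0->1]=2 prod=4 -> [6 3 9 6]
Step 2: demand=5,sold=5 ship[2->3]=1 ship[1->2]=2 ship[0->1]=2 prod=4 -> [8 3 10 2]
Step 3: demand=5,sold=2 ship[2->3]=1 ship[1->2]=2 ship[0->1]=2 prod=4 -> [10 3 11 1]
Step 4: demand=5,sold=1 ship[2->3]=1 ship[1->2]=2 ship[0->1]=2 prod=4 -> [12 3 12 1]
Step 5: demand=5,sold=1 ship[2->3]=1 ship[1->2]=2 ship[0->1]=2 prod=4 -> [14 3 13 1]
Step 6: demand=5,sold=1 ship[2->3]=1 ship[1->2]=2 ship[0->1]=2 prod=4 -> [16 3 14 1]
Step 7: demand=5,sold=1 ship[2->3]=1 ship[1->2]=2 ship[0->1]=2 prod=4 -> [18 3 15 1]
Step 8: demand=5,sold=1 ship[2->3]=1 ship[1->2]=2 ship[0->1]=2 prod=4 -> [20 3 16 1]
Step 9: demand=5,sold=1 ship[2->3]=1 ship[1->2]=2 ship[0->1]=2 prod=4 -> [22 3 17 1]
Step 10: demand=5,sold=1 ship[2->3]=1 ship[1->2]=2 ship[0->1]=2 prod=4 -> [24 3 18 1]
Step 11: demand=5,sold=1 ship[2->3]=1 ship[1->2]=2 ship[0->1]=2 prod=4 -> [26 3 19 1]
Step 12: demand=5,sold=1 ship[2->3]=1 ship[1->2]=2 ship[0->1]=2 prod=4 -> [28 3 20 1]
First stockout at step 3

3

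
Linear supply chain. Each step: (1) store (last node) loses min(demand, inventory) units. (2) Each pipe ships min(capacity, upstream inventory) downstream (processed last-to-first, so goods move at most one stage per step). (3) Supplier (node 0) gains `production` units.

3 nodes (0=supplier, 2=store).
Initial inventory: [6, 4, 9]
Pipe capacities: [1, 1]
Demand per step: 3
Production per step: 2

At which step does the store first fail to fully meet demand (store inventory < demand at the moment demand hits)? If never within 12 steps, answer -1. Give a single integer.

Step 1: demand=3,sold=3 ship[1->2]=1 ship[0->1]=1 prod=2 -> [7 4 7]
Step 2: demand=3,sold=3 ship[1->2]=1 ship[0->1]=1 prod=2 -> [8 4 5]
Step 3: demand=3,sold=3 ship[1->2]=1 ship[0->1]=1 prod=2 -> [9 4 3]
Step 4: demand=3,sold=3 ship[1->2]=1 ship[0->1]=1 prod=2 -> [10 4 1]
Step 5: demand=3,sold=1 ship[1->2]=1 ship[0->1]=1 prod=2 -> [11 4 1]
Step 6: demand=3,sold=1 ship[1->2]=1 ship[0->1]=1 prod=2 -> [12 4 1]
Step 7: demand=3,sold=1 ship[1->2]=1 ship[0->1]=1 prod=2 -> [13 4 1]
Step 8: demand=3,sold=1 ship[1->2]=1 ship[0->1]=1 prod=2 -> [14 4 1]
Step 9: demand=3,sold=1 ship[1->2]=1 ship[0->1]=1 prod=2 -> [15 4 1]
Step 10: demand=3,sold=1 ship[1->2]=1 ship[0->1]=1 prod=2 -> [16 4 1]
Step 11: demand=3,sold=1 ship[1->2]=1 ship[0->1]=1 prod=2 -> [17 4 1]
Step 12: demand=3,sold=1 ship[1->2]=1 ship[0->1]=1 prod=2 -> [18 4 1]
First stockout at step 5

5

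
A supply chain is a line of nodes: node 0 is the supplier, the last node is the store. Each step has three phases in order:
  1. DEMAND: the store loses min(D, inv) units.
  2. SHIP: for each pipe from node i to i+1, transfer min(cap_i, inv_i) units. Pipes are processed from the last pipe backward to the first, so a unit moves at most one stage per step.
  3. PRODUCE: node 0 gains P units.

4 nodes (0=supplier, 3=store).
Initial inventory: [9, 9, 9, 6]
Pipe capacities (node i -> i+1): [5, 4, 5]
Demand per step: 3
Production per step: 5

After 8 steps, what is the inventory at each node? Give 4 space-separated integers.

Step 1: demand=3,sold=3 ship[2->3]=5 ship[1->2]=4 ship[0->1]=5 prod=5 -> inv=[9 10 8 8]
Step 2: demand=3,sold=3 ship[2->3]=5 ship[1->2]=4 ship[0->1]=5 prod=5 -> inv=[9 11 7 10]
Step 3: demand=3,sold=3 ship[2->3]=5 ship[1->2]=4 ship[0->1]=5 prod=5 -> inv=[9 12 6 12]
Step 4: demand=3,sold=3 ship[2->3]=5 ship[1->2]=4 ship[0->1]=5 prod=5 -> inv=[9 13 5 14]
Step 5: demand=3,sold=3 ship[2->3]=5 ship[1->2]=4 ship[0->1]=5 prod=5 -> inv=[9 14 4 16]
Step 6: demand=3,sold=3 ship[2->3]=4 ship[1->2]=4 ship[0->1]=5 prod=5 -> inv=[9 15 4 17]
Step 7: demand=3,sold=3 ship[2->3]=4 ship[1->2]=4 ship[0->1]=5 prod=5 -> inv=[9 16 4 18]
Step 8: demand=3,sold=3 ship[2->3]=4 ship[1->2]=4 ship[0->1]=5 prod=5 -> inv=[9 17 4 19]

9 17 4 19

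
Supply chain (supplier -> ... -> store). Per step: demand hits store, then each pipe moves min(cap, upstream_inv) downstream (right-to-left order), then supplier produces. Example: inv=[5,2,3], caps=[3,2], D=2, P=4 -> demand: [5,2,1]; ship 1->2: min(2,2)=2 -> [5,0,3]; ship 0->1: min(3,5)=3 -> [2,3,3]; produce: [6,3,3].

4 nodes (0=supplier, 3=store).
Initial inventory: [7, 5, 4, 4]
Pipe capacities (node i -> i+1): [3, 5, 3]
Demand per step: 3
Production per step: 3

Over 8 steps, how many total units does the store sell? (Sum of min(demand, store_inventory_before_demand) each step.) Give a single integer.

Answer: 24

Derivation:
Step 1: sold=3 (running total=3) -> [7 3 6 4]
Step 2: sold=3 (running total=6) -> [7 3 6 4]
Step 3: sold=3 (running total=9) -> [7 3 6 4]
Step 4: sold=3 (running total=12) -> [7 3 6 4]
Step 5: sold=3 (running total=15) -> [7 3 6 4]
Step 6: sold=3 (running total=18) -> [7 3 6 4]
Step 7: sold=3 (running total=21) -> [7 3 6 4]
Step 8: sold=3 (running total=24) -> [7 3 6 4]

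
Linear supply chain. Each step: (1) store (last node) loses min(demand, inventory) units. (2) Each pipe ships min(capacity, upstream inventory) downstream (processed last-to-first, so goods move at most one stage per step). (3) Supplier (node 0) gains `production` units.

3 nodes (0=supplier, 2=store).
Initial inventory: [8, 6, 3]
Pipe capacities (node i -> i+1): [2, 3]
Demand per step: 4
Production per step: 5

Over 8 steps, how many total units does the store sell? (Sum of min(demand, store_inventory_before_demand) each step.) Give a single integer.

Answer: 21

Derivation:
Step 1: sold=3 (running total=3) -> [11 5 3]
Step 2: sold=3 (running total=6) -> [14 4 3]
Step 3: sold=3 (running total=9) -> [17 3 3]
Step 4: sold=3 (running total=12) -> [20 2 3]
Step 5: sold=3 (running total=15) -> [23 2 2]
Step 6: sold=2 (running total=17) -> [26 2 2]
Step 7: sold=2 (running total=19) -> [29 2 2]
Step 8: sold=2 (running total=21) -> [32 2 2]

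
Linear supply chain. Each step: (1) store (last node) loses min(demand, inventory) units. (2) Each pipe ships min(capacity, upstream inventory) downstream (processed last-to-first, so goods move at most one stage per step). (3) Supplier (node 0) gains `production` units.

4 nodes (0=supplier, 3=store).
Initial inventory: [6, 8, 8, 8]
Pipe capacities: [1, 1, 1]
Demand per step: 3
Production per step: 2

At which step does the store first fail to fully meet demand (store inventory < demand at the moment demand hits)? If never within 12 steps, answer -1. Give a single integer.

Step 1: demand=3,sold=3 ship[2->3]=1 ship[1->2]=1 ship[0->1]=1 prod=2 -> [7 8 8 6]
Step 2: demand=3,sold=3 ship[2->3]=1 ship[1->2]=1 ship[0->1]=1 prod=2 -> [8 8 8 4]
Step 3: demand=3,sold=3 ship[2->3]=1 ship[1->2]=1 ship[0->1]=1 prod=2 -> [9 8 8 2]
Step 4: demand=3,sold=2 ship[2->3]=1 ship[1->2]=1 ship[0->1]=1 prod=2 -> [10 8 8 1]
Step 5: demand=3,sold=1 ship[2->3]=1 ship[1->2]=1 ship[0->1]=1 prod=2 -> [11 8 8 1]
Step 6: demand=3,sold=1 ship[2->3]=1 ship[1->2]=1 ship[0->1]=1 prod=2 -> [12 8 8 1]
Step 7: demand=3,sold=1 ship[2->3]=1 ship[1->2]=1 ship[0->1]=1 prod=2 -> [13 8 8 1]
Step 8: demand=3,sold=1 ship[2->3]=1 ship[1->2]=1 ship[0->1]=1 prod=2 -> [14 8 8 1]
Step 9: demand=3,sold=1 ship[2->3]=1 ship[1->2]=1 ship[0->1]=1 prod=2 -> [15 8 8 1]
Step 10: demand=3,sold=1 ship[2->3]=1 ship[1->2]=1 ship[0->1]=1 prod=2 -> [16 8 8 1]
Step 11: demand=3,sold=1 ship[2->3]=1 ship[1->2]=1 ship[0->1]=1 prod=2 -> [17 8 8 1]
Step 12: demand=3,sold=1 ship[2->3]=1 ship[1->2]=1 ship[0->1]=1 prod=2 -> [18 8 8 1]
First stockout at step 4

4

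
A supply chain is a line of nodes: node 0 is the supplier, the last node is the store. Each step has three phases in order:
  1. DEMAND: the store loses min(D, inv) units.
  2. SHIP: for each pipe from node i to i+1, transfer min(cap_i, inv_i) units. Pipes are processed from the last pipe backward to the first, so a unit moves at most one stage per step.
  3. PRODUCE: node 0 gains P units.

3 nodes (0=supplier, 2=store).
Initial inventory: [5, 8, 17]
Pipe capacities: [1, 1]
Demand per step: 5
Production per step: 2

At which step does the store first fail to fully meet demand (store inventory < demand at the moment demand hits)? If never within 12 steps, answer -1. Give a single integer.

Step 1: demand=5,sold=5 ship[1->2]=1 ship[0->1]=1 prod=2 -> [6 8 13]
Step 2: demand=5,sold=5 ship[1->2]=1 ship[0->1]=1 prod=2 -> [7 8 9]
Step 3: demand=5,sold=5 ship[1->2]=1 ship[0->1]=1 prod=2 -> [8 8 5]
Step 4: demand=5,sold=5 ship[1->2]=1 ship[0->1]=1 prod=2 -> [9 8 1]
Step 5: demand=5,sold=1 ship[1->2]=1 ship[0->1]=1 prod=2 -> [10 8 1]
Step 6: demand=5,sold=1 ship[1->2]=1 ship[0->1]=1 prod=2 -> [11 8 1]
Step 7: demand=5,sold=1 ship[1->2]=1 ship[0->1]=1 prod=2 -> [12 8 1]
Step 8: demand=5,sold=1 ship[1->2]=1 ship[0->1]=1 prod=2 -> [13 8 1]
Step 9: demand=5,sold=1 ship[1->2]=1 ship[0->1]=1 prod=2 -> [14 8 1]
Step 10: demand=5,sold=1 ship[1->2]=1 ship[0->1]=1 prod=2 -> [15 8 1]
Step 11: demand=5,sold=1 ship[1->2]=1 ship[0->1]=1 prod=2 -> [16 8 1]
Step 12: demand=5,sold=1 ship[1->2]=1 ship[0->1]=1 prod=2 -> [17 8 1]
First stockout at step 5

5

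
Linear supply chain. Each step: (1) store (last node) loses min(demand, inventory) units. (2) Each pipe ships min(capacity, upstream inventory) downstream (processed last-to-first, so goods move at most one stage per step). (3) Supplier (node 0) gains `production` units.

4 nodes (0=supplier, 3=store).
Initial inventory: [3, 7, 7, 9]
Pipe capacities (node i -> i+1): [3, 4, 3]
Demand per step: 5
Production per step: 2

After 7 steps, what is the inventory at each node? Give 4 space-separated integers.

Step 1: demand=5,sold=5 ship[2->3]=3 ship[1->2]=4 ship[0->1]=3 prod=2 -> inv=[2 6 8 7]
Step 2: demand=5,sold=5 ship[2->3]=3 ship[1->2]=4 ship[0->1]=2 prod=2 -> inv=[2 4 9 5]
Step 3: demand=5,sold=5 ship[2->3]=3 ship[1->2]=4 ship[0->1]=2 prod=2 -> inv=[2 2 10 3]
Step 4: demand=5,sold=3 ship[2->3]=3 ship[1->2]=2 ship[0->1]=2 prod=2 -> inv=[2 2 9 3]
Step 5: demand=5,sold=3 ship[2->3]=3 ship[1->2]=2 ship[0->1]=2 prod=2 -> inv=[2 2 8 3]
Step 6: demand=5,sold=3 ship[2->3]=3 ship[1->2]=2 ship[0->1]=2 prod=2 -> inv=[2 2 7 3]
Step 7: demand=5,sold=3 ship[2->3]=3 ship[1->2]=2 ship[0->1]=2 prod=2 -> inv=[2 2 6 3]

2 2 6 3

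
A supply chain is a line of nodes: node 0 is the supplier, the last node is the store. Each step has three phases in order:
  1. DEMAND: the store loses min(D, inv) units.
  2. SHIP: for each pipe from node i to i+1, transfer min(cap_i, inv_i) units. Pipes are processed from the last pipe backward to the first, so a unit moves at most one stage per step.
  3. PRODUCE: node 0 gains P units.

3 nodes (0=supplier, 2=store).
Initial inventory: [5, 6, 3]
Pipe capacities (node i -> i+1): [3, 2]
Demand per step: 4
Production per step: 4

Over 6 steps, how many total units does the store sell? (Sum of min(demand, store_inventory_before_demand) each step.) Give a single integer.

Step 1: sold=3 (running total=3) -> [6 7 2]
Step 2: sold=2 (running total=5) -> [7 8 2]
Step 3: sold=2 (running total=7) -> [8 9 2]
Step 4: sold=2 (running total=9) -> [9 10 2]
Step 5: sold=2 (running total=11) -> [10 11 2]
Step 6: sold=2 (running total=13) -> [11 12 2]

Answer: 13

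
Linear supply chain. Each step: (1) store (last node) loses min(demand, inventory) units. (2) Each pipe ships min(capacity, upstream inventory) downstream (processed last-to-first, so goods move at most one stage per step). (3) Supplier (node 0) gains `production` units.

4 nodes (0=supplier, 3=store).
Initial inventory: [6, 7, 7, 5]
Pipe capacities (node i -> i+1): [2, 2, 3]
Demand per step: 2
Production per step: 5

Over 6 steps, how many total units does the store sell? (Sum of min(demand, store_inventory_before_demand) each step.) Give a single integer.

Step 1: sold=2 (running total=2) -> [9 7 6 6]
Step 2: sold=2 (running total=4) -> [12 7 5 7]
Step 3: sold=2 (running total=6) -> [15 7 4 8]
Step 4: sold=2 (running total=8) -> [18 7 3 9]
Step 5: sold=2 (running total=10) -> [21 7 2 10]
Step 6: sold=2 (running total=12) -> [24 7 2 10]

Answer: 12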